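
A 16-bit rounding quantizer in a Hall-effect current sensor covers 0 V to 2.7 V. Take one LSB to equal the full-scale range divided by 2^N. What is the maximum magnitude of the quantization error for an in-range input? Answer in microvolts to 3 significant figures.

V_FS = 2.7 V.
Step size = 2.7/65536 V = 41.199 µV.
A rounding quantizer has |error| ≤ LSB/2 = 20.6 µV.

20.6 µV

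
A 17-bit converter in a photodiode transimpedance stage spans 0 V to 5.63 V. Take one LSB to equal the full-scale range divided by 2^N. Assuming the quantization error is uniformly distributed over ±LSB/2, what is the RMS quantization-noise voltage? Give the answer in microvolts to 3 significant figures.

12.4 µV

Full-scale range = 5.63 V.
LSB = 5.63 V / 2^17 = 42.953 µV.
σ_q = LSB/√12 = 42.953 µV/3.4641 = 12.4 µV.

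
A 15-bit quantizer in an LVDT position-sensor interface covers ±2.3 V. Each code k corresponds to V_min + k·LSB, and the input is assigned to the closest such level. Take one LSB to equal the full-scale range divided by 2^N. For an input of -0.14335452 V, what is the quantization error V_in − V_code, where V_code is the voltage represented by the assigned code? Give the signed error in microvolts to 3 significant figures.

−25.7 µV

Span: 2.3 V − (-2.3 V) = 4.6 V. LSB = 4.6 V / 2^15 ≈ 140.4 µV.
(-0.14335452 − (-2.3)) / LSB = 2.15664548 × 32768/4.6 = 15362.8172. Nearest integer: k = 15363.
Reconstructed level: -2.3 + 15363 × 4.6/32768 V = -0.14332885742 V.
Error = V_in − V_code = -0.14335452 − (-0.14332885742) = −25.7 µV.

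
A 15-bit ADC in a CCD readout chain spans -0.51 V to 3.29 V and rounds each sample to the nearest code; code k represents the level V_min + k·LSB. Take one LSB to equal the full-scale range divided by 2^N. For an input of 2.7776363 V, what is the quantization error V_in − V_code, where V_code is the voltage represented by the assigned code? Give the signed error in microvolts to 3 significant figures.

Range = 3.29 − (-0.51) = 3.8 V. LSB = 3.8 V / 2^15 ≈ 116.0 µV.
(2.7776363 − (-0.51)) / LSB = 3.2876363 × 32768/3.8 = 28349.8069. Nearest integer: k = 28350.
V_code = -0.51 + (28350/32768) × 3.8 = 2.7776586914 V.
e = 2.7776363 − (2.7776586914) = −22.4 µV.

−22.4 µV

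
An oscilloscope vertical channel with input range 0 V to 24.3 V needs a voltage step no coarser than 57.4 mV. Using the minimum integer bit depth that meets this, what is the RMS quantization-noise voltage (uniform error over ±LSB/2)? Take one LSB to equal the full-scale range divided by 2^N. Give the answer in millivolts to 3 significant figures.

13.7 mV

Range is 24.3 V.
Need 2^N ≥ 24.3 V / 57.4 mV = 423.3 → N_min = 9.
Step size = 24.3/512 V = 47.461 mV.
RMS noise = LSB/√12 = 13.7 mV.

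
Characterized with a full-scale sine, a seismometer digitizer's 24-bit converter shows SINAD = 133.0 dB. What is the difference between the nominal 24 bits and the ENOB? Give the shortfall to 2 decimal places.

2.20 bits

Effective bits = (133.0 − 1.76)/6.02 = 21.8007.
Lost resolution: 24 − 21.8007 = 2.1993 bits.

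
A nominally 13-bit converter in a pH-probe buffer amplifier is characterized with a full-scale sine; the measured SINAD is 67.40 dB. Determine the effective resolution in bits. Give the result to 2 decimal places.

(67.40 − 1.76) / 6.02 = 65.64/6.02 = 10.9037 effective bits.

10.90 bits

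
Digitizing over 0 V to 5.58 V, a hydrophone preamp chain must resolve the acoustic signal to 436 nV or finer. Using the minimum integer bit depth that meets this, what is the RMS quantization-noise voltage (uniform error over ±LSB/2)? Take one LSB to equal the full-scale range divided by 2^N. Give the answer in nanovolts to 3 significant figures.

V_FS = 5.58 V.
5.58 V / 436 nV = 1.280e7. Since 2^23 = 8388608 and 2^24 = 16777216, N = 24.
One LSB is 5.58 V / 16777216 = 332.59 nV.
RMS noise = LSB/√12 = 96.0 nV.

96.0 nV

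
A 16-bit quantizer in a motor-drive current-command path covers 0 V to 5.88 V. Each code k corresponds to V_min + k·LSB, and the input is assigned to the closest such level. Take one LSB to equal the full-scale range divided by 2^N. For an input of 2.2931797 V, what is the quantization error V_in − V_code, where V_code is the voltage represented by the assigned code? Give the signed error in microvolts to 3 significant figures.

−16.7 µV

Span = 5.88 V. LSB = 5.88 V / 2^16 ≈ 89.72 µV.
(2.2931797 − (0)) / LSB = 2.2931797 × 65536/5.88 = 25558.8137. Nearest integer: k = 25559.
V_code = V_min + k × range/2^16 = 0 + 25559 × 5.88/65536 = 2.2931964111 V.
e = 2.2931797 − (2.2931964111) = −16.7 µV.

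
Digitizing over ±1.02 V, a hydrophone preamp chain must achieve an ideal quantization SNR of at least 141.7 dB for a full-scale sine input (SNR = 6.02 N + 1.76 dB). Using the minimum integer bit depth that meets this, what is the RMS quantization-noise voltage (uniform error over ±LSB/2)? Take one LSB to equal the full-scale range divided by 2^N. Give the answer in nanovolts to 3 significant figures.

35.1 nV

Full-scale range = 1.02 V − (-1.02 V) = 2.04 V.
N ≥ (141.7 − 1.76)/6.02 = 23.246 → N_min = 24.
Step size = 2.04/16777216 V = 121.59 nV.
V_rms = LSB/√12 = 35.1 nV.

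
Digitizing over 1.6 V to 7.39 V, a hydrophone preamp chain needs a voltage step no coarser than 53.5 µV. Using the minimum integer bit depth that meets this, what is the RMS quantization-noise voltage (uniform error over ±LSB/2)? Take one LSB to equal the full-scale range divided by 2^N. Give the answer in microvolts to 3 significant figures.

12.8 µV

The full-scale span is 7.39 − (1.6) = 5.79 V.
Required number of levels: 5.79/53.5 µV = 108220; smallest N with 2^N ≥ that is 17.
LSB = 5.79 V / 2^17 = 44.174 µV.
V_rms = LSB/√12 = 12.8 µV.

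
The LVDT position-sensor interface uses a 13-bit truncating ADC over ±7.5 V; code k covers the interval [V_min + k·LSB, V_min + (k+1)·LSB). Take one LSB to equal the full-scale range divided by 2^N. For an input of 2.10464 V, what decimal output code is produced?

5245

Full-scale range = 7.5 V − (-7.5 V) = 15 V. LSB = 15 V / 2^13 ≈ 1.831 mV.
code = ⌊(V_in − V_min)/LSB⌋ = ⌊(V_in − V_min) × 2^13 / range⌋
     = ⌊(2.10464 − (-7.5)) × 8192 / 15⌋ = ⌊9.60464 × 8192/15⌋
     = ⌊5245.414⌋ = 5245.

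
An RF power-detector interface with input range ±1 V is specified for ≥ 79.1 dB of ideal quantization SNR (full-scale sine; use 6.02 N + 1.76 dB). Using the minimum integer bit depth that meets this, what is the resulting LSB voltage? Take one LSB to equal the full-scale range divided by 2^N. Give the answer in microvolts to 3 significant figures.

244 µV

Span: 1 V − (-1 V) = 2 V.
Solving 6.02 N ≥ 79.1 − 1.76: N ≥ 12.847. Round up → N = 13.
One LSB is 2 V / 8192 = 244 µV.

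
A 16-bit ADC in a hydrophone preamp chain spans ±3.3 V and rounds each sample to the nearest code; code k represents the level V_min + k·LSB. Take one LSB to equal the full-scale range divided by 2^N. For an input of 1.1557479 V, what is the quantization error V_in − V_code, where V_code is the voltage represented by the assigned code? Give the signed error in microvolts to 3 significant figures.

+22.8 µV

Range = 3.3 − (-3.3) = 6.6 V. LSB = 6.6 V / 2^16 ≈ 100.7 µV.
(1.1557479 − (-3.3)) / LSB = 4.4557479 × 65536/6.6 = 44244.2264. Nearest integer: k = 44244.
V_code = V_min + k × range/2^16 = -3.3 + 44244 × 6.6/65536 = 1.1557250977 V.
V_in − V_code = 1.1557479 − (1.1557250977) = +22.8 µV.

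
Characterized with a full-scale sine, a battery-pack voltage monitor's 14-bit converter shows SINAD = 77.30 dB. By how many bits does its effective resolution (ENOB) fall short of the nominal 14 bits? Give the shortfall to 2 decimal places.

Effective bits = (77.30 − 1.76)/6.02 = 12.5482.
Shortfall = 14 − 12.5482 = 1.4518 bits.

1.45 bits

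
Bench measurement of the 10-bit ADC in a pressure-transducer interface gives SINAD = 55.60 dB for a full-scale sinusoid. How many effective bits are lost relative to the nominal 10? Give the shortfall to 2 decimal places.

1.06 bits

Effective bits = (55.60 − 1.76)/6.02 = 8.9435.
10 − 8.9435 = 1.06 bits below nominal.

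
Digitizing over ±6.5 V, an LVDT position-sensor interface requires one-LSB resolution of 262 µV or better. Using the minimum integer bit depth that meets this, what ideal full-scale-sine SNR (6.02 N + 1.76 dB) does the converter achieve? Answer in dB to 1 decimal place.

98.1 dB

Span: 6.5 V − (-6.5 V) = 13 V.
Required number of levels: 13/262 µV = 49618; smallest N with 2^N ≥ that is 16.
6.02(16) + 1.76 = 98.08 dB.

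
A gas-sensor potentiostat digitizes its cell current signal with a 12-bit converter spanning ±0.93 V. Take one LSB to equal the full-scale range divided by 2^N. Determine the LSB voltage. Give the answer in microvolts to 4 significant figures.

454.1 µV

Span: 0.93 V − (-0.93 V) = 1.86 V.
There are 2^12 = 4096 steps.
LSB = 1.86 V / 2^12 = 454.1 µV.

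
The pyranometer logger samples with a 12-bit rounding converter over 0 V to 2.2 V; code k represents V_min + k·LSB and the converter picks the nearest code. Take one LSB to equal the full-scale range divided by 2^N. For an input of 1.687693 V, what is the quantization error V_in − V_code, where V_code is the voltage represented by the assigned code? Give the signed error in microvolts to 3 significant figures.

+95.3 µV

V_FS = 2.2 V. LSB = 2.2 V / 2^12 ≈ 0.5371 mV.
Position in LSBs: (1.687693 − (0)) × 4096/2.2 = 3142.1775; rounding gives k = 3142.
V_code = V_min + k × range/2^12 = 0 + 3142 × 2.2/4096 = 1.687597656 V.
Error = V_in − V_code = 1.687693 − (1.687597656) = +95.3 µV.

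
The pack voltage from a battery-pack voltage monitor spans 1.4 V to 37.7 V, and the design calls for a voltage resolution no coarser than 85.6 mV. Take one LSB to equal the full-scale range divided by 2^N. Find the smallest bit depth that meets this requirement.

9 bits

Range = 37.7 − (1.4) = 36.3 V.
36.3 V / 85.6 mV = 424.1. Since 2^8 = 256 and 2^9 = 512, N = 9.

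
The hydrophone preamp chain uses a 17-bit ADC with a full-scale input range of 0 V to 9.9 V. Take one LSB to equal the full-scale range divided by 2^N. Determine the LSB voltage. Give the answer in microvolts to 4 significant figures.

Range is 9.9 V.
There are 2^17 = 131072 steps.
Step size = 9.9/131072 V = 75.53 µV.

75.53 µV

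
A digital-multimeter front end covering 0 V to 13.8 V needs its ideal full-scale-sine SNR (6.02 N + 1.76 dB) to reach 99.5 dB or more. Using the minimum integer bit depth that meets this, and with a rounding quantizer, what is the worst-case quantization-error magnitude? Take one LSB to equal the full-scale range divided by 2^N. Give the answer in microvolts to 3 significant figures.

Full-scale range = 13.8 V.
Solving 6.02 N ≥ 99.5 − 1.76: N ≥ 16.236. Round up → N = 17.
One LSB is 13.8 V / 131072 = 105.29 µV.
Max error for round-to-nearest is LSB/2 = 52.6 µV.

52.6 µV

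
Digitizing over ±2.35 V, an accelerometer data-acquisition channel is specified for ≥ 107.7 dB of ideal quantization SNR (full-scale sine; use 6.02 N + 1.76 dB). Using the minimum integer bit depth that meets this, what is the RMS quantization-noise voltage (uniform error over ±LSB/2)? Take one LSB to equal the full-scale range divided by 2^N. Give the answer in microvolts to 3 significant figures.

The full-scale span is 2.35 − (-2.35) = 4.7 V.
6.02 N + 1.76 ≥ 107.7 gives N ≥ 17.598, so the minimum integer is 18.
LSB = 4.7 V ÷ 2^18 = 4.7/262144 V = 17.929 µV.
σ_q = LSB/√12 = 17.929 µV/3.4641 = 5.18 µV.

5.18 µV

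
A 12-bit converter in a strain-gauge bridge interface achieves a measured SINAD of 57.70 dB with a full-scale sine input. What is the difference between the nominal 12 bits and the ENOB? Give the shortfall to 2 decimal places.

2.71 bits

N_eff = (57.70 − 1.76)/6.02 = 9.2924 bits.
12 − 9.2924 = 2.71 bits below nominal.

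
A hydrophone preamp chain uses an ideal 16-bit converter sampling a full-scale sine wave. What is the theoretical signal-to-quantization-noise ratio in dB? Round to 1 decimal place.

6.02(16) + 1.76 = 96.32 + 1.76 = 98.08 dB.

98.1 dB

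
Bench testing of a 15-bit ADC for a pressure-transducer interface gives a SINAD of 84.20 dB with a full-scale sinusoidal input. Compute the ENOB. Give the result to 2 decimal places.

13.69 bits

Inverting SNR = 6.02 N + 1.76: N_eff = (84.20 − 1.76)/6.02 = 13.6944.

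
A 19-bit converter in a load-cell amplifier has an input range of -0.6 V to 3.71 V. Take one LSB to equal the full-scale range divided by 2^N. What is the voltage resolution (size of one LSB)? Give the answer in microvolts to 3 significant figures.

8.22 µV

Full-scale range = 3.71 V − (-0.6 V) = 4.31 V.
Number of codes = 2^19 = 524288.
Step size = 4.31/524288 V = 8.22 µV.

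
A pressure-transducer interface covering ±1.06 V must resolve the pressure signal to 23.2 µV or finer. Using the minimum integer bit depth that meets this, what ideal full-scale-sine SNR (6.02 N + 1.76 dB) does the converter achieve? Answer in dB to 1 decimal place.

104.1 dB

Span: 1.06 V − (-1.06 V) = 2.12 V.
Levels needed ≥ 2.12/23.2 µV = 91380. 2^17 = 131072 suffices, so N_min = 17.
6.02(17) + 1.76 = 104.10 dB.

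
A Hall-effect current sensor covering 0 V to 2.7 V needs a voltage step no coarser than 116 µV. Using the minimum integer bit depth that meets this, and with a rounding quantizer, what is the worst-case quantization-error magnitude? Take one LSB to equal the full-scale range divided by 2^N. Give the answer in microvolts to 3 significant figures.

Full-scale range = 2.7 V.
Need 2^N ≥ 2.7 V / 116 µV = 23280 → N_min = 15.
LSB = 2.7 V / 2^15 = 82.397 µV.
|e|_max = LSB/2 = 41.2 µV.

41.2 µV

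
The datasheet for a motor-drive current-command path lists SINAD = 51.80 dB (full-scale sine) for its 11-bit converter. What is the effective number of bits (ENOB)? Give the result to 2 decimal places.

8.31 bits

ENOB = (51.80 − 1.76)/6.02 = 8.3123 bits.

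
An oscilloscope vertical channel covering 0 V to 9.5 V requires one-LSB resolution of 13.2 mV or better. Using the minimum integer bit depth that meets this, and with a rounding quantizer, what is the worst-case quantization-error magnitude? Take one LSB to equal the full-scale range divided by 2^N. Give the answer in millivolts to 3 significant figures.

Full-scale range = 9.5 V.
9.5 V / 13.2 mV = 719.7. Since 2^9 = 512 and 2^10 = 1024, N = 10.
One LSB is 9.5 V / 1024 = 9.2773 mV.
Half an LSB is 4.64 mV.

4.64 mV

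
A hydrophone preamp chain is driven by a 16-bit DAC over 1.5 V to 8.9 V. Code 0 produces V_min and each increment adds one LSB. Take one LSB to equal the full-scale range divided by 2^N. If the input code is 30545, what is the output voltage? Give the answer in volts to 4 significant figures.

The full-scale span is 8.9 − (1.5) = 7.4 V. LSB = 7.4 V / 2^16.
Output = V_min + (30545/65536) × range = 1.5 + 0.466080 × 7.4 V
      = 1.5 V + 3.44899 V = 4.94899 V.

4.949 V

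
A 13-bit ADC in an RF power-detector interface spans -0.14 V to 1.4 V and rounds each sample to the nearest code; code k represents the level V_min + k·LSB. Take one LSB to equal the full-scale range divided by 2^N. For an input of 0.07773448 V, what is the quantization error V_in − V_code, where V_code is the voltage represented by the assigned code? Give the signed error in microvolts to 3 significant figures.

The full-scale span is 1.4 − (-0.14) = 1.54 V. LSB = 1.54 V / 2^13 ≈ 188.0 µV.
Position in LSBs: (0.07773448 − (-0.14)) × 8192/1.54 = 1158.2343; rounding gives k = 1158.
Reconstructed level: -0.14 + 1158 × 1.54/8192 V = 0.07769042969 V.
Error = V_in − V_code = 0.07773448 − (0.07769042969) = +44.1 µV.

+44.1 µV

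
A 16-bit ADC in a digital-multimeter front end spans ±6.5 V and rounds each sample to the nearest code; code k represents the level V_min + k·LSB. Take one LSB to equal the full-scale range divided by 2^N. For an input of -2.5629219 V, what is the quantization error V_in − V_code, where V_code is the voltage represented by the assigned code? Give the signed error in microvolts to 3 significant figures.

−55.7 µV

The full-scale span is 6.5 − (-6.5) = 13 V. LSB = 13 V / 2^16 ≈ 198.4 µV.
(-2.5629219 − (-6.5)) / LSB = 3.9370781 × 65536/13 = 19847.7193. Nearest integer: k = 19848.
Reconstructed level: -6.5 + 19848 × 13/65536 V = -2.5628662109 V.
Error = V_in − V_code = -2.5629219 − (-2.5628662109) = −55.7 µV.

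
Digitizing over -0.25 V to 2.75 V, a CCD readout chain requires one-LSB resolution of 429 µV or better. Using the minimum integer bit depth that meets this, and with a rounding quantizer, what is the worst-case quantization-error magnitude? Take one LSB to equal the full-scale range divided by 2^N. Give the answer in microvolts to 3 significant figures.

183 µV

Span: 2.75 V − (-0.25 V) = 3 V.
Required number of levels: 3/429 µV = 6993.0; smallest N with 2^N ≥ that is 13.
LSB = 3 V ÷ 2^13 = 3/8192 V = 366.21 µV.
Half an LSB is 183 µV.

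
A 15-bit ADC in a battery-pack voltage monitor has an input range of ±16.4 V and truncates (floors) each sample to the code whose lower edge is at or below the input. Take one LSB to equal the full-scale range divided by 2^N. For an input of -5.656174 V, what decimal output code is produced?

10733

Full-scale range = 16.4 V − (-16.4 V) = 32.8 V. LSB = 32.8 V / 2^15 ≈ 1.001 mV.
V_in − V_min = -5.656174 − (-16.4) = 10.743826 V.
Divide by LSB: 10.743826 × 32768/32.8 = 10733.3442.
Truncating gives code 10733.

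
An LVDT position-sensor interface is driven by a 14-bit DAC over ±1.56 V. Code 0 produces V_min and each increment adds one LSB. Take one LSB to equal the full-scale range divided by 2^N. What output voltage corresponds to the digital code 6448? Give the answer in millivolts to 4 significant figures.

-332.1 mV

Full-scale range = 1.56 V − (-1.56 V) = 3.12 V. LSB = 3.12 V / 2^14.
V_out = -1.56 + 6448 × (3.12/16384) V
      = -1.56 + 1.22789 = -0.332109 V.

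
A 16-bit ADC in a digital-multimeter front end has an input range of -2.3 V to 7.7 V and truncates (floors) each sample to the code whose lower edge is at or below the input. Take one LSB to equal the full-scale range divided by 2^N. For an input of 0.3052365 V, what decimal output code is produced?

Full-scale range = 7.7 V − (-2.3 V) = 10 V. LSB = 10 V / 2^16 ≈ 152.6 µV.
(V_in − V_min) × 2^16/range = (0.3052365 − (-2.3)) × 65536/10 = 17073.678.
Floor → code = 17073.

17073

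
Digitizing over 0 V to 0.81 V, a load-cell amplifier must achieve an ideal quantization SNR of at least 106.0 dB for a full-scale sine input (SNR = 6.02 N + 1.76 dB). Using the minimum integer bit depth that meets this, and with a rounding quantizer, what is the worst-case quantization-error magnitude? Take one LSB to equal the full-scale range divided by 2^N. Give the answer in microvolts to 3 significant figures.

1.54 µV

Span = 0.81 V.
Solving 6.02 N ≥ 106.0 − 1.76: N ≥ 17.316. Round up → N = 18.
LSB = 0.81 V / 2^18 = 3.0899 µV.
Max error for round-to-nearest is LSB/2 = 1.54 µV.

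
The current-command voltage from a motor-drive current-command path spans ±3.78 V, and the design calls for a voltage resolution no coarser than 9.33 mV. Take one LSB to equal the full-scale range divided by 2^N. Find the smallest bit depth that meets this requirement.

Full-scale range = 3.78 V − (-3.78 V) = 7.56 V.
Required number of levels: 7.56/9.33 mV = 810.29; smallest N with 2^N ≥ that is 10.

10 bits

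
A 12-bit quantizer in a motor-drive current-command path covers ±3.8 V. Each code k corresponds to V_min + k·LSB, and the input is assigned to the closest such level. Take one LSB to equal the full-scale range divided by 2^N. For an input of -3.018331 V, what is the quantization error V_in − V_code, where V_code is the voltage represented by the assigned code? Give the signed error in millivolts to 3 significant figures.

+0.517 mV

Range = 3.8 − (-3.8) = 7.6 V. LSB = 7.6 V / 2^12 ≈ 1.855 mV.
(V_in − V_min)/LSB = (-3.018331 − (-3.8)) × 4096/7.6 = 421.2785 → nearest code k = 421.
V_code = -3.8 + (421/4096) × 7.6 = -3.018847656 V.
Error = V_in − V_code = -3.018331 − (-3.018847656) = +0.517 mV.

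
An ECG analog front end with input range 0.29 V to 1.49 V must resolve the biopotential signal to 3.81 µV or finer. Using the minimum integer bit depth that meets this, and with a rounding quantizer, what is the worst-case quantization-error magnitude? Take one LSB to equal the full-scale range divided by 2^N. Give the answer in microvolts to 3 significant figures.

1.14 µV

The full-scale span is 1.49 − (0.29) = 1.2 V.
Required number of levels: 1.2/3.81 µV = 314960; smallest N with 2^N ≥ that is 19.
One LSB is 1.2 V / 524288 = 2.2888 µV.
Max error for round-to-nearest is LSB/2 = 1.14 µV.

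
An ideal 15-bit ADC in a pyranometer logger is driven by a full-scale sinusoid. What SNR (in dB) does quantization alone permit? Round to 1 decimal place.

For an ideal N-bit converter with full-scale sine input, SNR = 6.02 N + 1.76 dB. SNR = 6.02 × 15 + 1.76 = 90.30 + 1.76 = 92.06 dB.

92.1 dB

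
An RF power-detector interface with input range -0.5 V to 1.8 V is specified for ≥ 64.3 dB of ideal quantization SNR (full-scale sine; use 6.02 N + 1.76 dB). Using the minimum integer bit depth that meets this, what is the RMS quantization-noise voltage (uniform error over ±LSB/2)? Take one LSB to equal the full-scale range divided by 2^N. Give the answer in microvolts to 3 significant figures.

324 µV

The full-scale span is 1.8 − (-0.5) = 2.3 V.
6.02 N + 1.76 ≥ 64.3 gives N ≥ 10.389, so the minimum integer is 11.
LSB = 2.3 V / 2^11 = 1.1230 mV.
RMS noise = LSB/√12 = 324 µV.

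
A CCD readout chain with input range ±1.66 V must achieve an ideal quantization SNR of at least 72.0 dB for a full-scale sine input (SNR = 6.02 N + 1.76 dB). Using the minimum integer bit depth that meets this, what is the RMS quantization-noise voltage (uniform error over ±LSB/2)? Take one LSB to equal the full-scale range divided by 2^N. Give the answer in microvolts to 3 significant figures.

Range = 1.66 − (-1.66) = 3.32 V.
Required N = ⌈(72.0 − 1.76)/6.02⌉ = ⌈11.668⌉ = 12.
LSB = 3.32 V ÷ 2^12 = 3.32/4096 V = 0.81055 mV.
V_rms = LSB/√12 = 234 µV.

234 µV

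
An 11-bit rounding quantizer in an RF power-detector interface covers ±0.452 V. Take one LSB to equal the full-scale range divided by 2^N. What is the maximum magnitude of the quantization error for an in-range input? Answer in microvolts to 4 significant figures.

Range = 0.452 − (-0.452) = 0.904 V.
One LSB is 0.904 V / 2048 = 441.406 µV.
Worst-case error for round-to-nearest is half an LSB: 220.7 µV.

220.7 µV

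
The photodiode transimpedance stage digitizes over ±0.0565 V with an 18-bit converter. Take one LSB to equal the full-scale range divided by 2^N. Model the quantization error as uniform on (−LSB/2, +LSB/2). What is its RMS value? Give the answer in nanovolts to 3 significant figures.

Span: 0.0565 V − (-0.0565 V) = 0.113 V.
LSB = 0.113 V / 2^18 = 431.06 nV.
For a uniform distribution on [−LSB/2, +LSB/2], V_rms = LSB/√12 = 431.06 nV/3.4641 = 124 nV.

124 nV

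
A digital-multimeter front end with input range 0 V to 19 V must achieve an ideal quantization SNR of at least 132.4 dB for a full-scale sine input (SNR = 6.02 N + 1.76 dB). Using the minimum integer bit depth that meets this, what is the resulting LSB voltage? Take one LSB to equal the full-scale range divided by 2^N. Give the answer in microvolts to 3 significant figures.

V_FS = 19 V.
Solving 6.02 N ≥ 132.4 − 1.76: N ≥ 21.701. Round up → N = 22.
LSB = 19 V / 2^22 = 4.53 µV.

4.53 µV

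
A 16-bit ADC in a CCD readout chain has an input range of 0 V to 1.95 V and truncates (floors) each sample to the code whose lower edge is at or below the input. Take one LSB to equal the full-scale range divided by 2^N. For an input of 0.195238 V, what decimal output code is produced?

6561

V_FS = 1.95 V. LSB = 1.95 V / 2^16 ≈ 29.75 µV.
code = ⌊(V_in − V_min)/LSB⌋ = ⌊(V_in − V_min) × 2^16 / range⌋
     = ⌊(0.195238 − (0)) × 65536 / 1.95⌋ = ⌊0.195238 × 65536/1.95⌋
     = ⌊6561.599⌋ = 6561.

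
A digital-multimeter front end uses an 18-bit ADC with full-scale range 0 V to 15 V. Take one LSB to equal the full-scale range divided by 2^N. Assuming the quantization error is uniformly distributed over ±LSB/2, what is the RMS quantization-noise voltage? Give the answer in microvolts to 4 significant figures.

V_FS = 15 V.
LSB = 15 V ÷ 2^18 = 15/262144 V = 57.2205 µV.
RMS of a uniform error over width LSB is LSB/√12 = 16.52 µV.

16.52 µV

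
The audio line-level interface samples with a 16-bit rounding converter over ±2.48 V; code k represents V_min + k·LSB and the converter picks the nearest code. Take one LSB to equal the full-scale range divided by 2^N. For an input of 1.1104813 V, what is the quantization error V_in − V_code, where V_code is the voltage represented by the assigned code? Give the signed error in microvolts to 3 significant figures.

Full-scale range = 2.48 V − (-2.48 V) = 4.96 V. LSB = 4.96 V / 2^16 ≈ 75.68 µV.
(V_in − V_min)/LSB = (1.1104813 − (-2.48)) × 65536/4.96 = 47440.6820 → nearest code k = 47441.
V_code = -2.48 + (47441/65536) × 4.96 = 1.1105053711 V.
e = 1.1104813 − (1.1105053711) = −24.1 µV.

−24.1 µV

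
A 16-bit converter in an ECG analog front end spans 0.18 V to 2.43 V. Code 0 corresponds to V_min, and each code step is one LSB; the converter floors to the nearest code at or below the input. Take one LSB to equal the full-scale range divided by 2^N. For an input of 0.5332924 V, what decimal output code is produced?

The full-scale span is 2.43 − (0.18) = 2.25 V. LSB = 2.25 V / 2^16 ≈ 34.33 µV.
V_in − V_min = 0.5332924 − (0.18) = 0.3532924 V.
Divide by LSB: 0.3532924 × 65536/2.25 = 10290.3870.
Truncating gives code 10290.

10290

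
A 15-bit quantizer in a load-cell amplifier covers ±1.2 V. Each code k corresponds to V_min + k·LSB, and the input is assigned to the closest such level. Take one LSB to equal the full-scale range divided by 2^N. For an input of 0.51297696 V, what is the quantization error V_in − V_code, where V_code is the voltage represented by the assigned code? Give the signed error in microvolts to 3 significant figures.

Range = 1.2 − (-1.2) = 2.4 V. LSB = 2.4 V / 2^15 ≈ 73.24 µV.
Position in LSBs: (0.51297696 − (-1.2)) × 32768/2.4 = 23387.8454; rounding gives k = 23388.
Reconstructed level: -1.2 + 23388 × 2.4/32768 V = 0.51298828125 V.
Error = V_in − V_code = 0.51297696 − (0.51298828125) = −11.3 µV.

−11.3 µV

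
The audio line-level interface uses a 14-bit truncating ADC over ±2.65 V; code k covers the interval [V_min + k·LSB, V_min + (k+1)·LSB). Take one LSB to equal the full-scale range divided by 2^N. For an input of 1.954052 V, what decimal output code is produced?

14232

The full-scale span is 2.65 − (-2.65) = 5.3 V. LSB = 5.3 V / 2^14 ≈ 323.5 µV.
V_in − V_min = 1.954052 − (-2.65) = 4.604052 V.
Divide by LSB: 4.604052 × 16384/5.3 = 14232.6015.
Truncating gives code 14232.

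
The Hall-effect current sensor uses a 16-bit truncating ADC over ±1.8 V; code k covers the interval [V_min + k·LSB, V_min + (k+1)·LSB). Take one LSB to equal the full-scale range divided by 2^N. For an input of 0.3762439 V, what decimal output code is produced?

39617

Range = 1.8 − (-1.8) = 3.6 V. LSB = 3.6 V / 2^16 ≈ 54.93 µV.
(V_in − V_min) × 2^16/range = (0.3762439 − (-1.8)) × 65536/3.6 = 39617.311.
Floor → code = 39617.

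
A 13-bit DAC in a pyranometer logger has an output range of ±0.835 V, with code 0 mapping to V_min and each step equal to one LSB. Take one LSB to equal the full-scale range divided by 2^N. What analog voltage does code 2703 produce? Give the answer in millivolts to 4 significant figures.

Span: 0.835 V − (-0.835 V) = 1.67 V. LSB = 1.67 V / 2^13.
V_out = V_min + code × LSB = -0.835 V + 2703 × 1.67 V / 8192
      = -0.835 V + 0.551027 V = -0.283973 V.

-284.0 mV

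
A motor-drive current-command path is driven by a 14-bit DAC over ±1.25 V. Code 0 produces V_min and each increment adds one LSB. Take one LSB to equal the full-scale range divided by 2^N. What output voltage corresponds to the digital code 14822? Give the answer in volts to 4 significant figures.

1.012 V

Full-scale range = 1.25 V − (-1.25 V) = 2.5 V. LSB = 2.5 V / 2^14.
V_out = -1.25 + 14822 × (2.5/16384) V
      = -1.25 + 2.26166 = 1.01166 V.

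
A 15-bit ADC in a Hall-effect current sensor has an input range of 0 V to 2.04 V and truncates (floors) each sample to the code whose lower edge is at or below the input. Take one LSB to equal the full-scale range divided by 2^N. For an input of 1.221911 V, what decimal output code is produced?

19627

Span = 2.04 V. LSB = 2.04 V / 2^15 ≈ 62.26 µV.
V_in − V_min = 1.221911 − (0) = 1.221911 V.
Divide by LSB: 1.221911 × 32768/2.04 = 19627.2449.
Truncating gives code 19627.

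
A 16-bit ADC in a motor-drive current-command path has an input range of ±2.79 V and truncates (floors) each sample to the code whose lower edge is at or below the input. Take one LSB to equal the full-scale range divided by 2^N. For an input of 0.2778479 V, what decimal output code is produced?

The full-scale span is 2.79 − (-2.79) = 5.58 V. LSB = 5.58 V / 2^16 ≈ 85.14 µV.
code = ⌊(V_in − V_min)/LSB⌋ = ⌊(V_in − V_min) × 2^16 / range⌋
     = ⌊(0.2778479 − (-2.79)) × 65536 / 5.58⌋ = ⌊3.0678479 × 65536/5.58⌋
     = ⌊36031.269⌋ = 36031.

36031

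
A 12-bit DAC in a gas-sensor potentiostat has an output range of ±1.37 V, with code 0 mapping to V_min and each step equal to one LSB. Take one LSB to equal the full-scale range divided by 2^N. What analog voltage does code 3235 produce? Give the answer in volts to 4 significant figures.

The full-scale span is 1.37 − (-1.37) = 2.74 V. LSB = 2.74 V / 2^12.
V_out = -1.37 + 3235 × (2.74/4096) V
      = -1.37 V + 2.16404 V = 0.794038 V.

0.7940 V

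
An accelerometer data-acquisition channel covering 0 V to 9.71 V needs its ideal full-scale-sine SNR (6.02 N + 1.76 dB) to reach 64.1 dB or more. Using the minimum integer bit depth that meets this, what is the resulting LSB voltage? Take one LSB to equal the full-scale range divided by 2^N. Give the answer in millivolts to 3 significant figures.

Range is 9.71 V.
N ≥ (64.1 − 1.76)/6.02 = 10.355 → N_min = 11.
LSB = 9.71 V ÷ 2^11 = 9.71/2048 V = 4.74 mV.

4.74 mV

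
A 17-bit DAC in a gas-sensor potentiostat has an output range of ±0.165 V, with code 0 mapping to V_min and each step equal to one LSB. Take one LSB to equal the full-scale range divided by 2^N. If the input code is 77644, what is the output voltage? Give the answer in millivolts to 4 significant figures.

30.48 mV

Full-scale range = 0.165 V − (-0.165 V) = 0.33 V. LSB = 0.33 V / 2^17.
Output = V_min + (77644/131072) × range = -0.165 + 0.592377 × 0.33 V
      = -0.165 + 0.195484 = 0.0304843 V.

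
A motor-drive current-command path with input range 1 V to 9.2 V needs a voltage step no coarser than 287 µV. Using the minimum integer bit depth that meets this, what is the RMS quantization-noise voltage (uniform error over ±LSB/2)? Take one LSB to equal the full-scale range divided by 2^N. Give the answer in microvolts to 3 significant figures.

72.2 µV

Span: 9.2 V − (1 V) = 8.2 V.
Need 2^N ≥ 8.2 V / 287 µV = 28570 → N_min = 15.
Step size = 8.2/32768 V = 250.24 µV.
RMS noise = LSB/√12 = 72.2 µV.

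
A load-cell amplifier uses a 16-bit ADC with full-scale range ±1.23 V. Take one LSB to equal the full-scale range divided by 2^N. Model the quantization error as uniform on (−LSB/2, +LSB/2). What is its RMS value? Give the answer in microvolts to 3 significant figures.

10.8 µV

Span: 1.23 V − (-1.23 V) = 2.46 V.
One LSB is 2.46 V / 65536 = 37.537 µV.
V_rms = LSB/√12 = 37.537 µV / √12 = 10.8 µV.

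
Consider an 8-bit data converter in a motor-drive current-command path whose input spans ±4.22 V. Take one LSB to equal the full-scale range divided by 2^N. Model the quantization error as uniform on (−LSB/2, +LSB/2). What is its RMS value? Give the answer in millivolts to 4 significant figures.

Full-scale range = 4.22 V − (-4.22 V) = 8.44 V.
One LSB is 8.44 V / 256 = 32.9688 mV.
For a uniform distribution on [−LSB/2, +LSB/2], V_rms = LSB/√12 = 32.9688 mV/3.4641 = 9.517 mV.

9.517 mV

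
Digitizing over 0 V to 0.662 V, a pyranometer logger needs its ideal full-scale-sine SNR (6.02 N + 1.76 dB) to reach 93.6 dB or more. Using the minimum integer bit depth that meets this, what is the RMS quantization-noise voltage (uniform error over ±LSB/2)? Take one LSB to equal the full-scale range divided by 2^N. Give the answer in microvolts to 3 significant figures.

2.92 µV

Full-scale range = 0.662 V.
N ≥ (93.6 − 1.76)/6.02 = 15.256 → N_min = 16.
LSB = 0.662 V ÷ 2^16 = 0.662/65536 V = 10.101 µV.
V_rms = LSB/√12 = 2.92 µV.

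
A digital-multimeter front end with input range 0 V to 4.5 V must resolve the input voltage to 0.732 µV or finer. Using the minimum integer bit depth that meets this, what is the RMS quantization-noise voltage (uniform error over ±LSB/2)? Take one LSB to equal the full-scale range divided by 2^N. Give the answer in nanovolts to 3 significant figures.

155 nV

Range is 4.5 V.
Required number of levels: 4.5/0.732 µV = 6.1475e6; smallest N with 2^N ≥ that is 23.
One LSB is 4.5 V / 8388608 = 0.53644 µV.
RMS noise = LSB/√12 = 155 nV.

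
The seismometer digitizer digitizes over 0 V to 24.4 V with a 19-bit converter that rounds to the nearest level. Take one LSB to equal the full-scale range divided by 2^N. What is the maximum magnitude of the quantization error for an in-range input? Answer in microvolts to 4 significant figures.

23.27 µV

V_FS = 24.4 V.
One LSB is 24.4 V / 524288 = 46.5393 µV.
A rounding quantizer has |error| ≤ LSB/2 = 23.27 µV.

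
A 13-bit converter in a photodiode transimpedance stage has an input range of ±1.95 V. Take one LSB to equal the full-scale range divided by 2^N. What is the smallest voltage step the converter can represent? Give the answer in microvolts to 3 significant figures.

476 µV

The full-scale span is 1.95 − (-1.95) = 3.9 V.
2^13 = 8192 levels.
LSB = 3.9 V ÷ 2^13 = 3.9/8192 V = 476 µV.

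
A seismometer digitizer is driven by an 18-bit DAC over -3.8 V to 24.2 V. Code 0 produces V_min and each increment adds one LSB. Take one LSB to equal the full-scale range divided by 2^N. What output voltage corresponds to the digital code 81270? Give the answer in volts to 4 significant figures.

4.881 V

Range = 24.2 − (-3.8) = 28 V. LSB = 28 V / 2^18.
V_out = -3.8 + 81270 × (28/262144) V
      = -3.8 V + 8.68057 V = 4.88057 V.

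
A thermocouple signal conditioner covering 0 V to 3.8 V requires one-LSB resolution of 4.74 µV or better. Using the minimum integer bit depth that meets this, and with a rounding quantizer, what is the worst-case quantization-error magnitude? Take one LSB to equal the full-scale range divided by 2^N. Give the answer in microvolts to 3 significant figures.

1.81 µV

Range is 3.8 V.
Levels needed ≥ 3.8/4.74 µV = 801700. 2^20 = 1048576 suffices, so N_min = 20.
Step size = 3.8/1048576 V = 3.6240 µV.
Max error for round-to-nearest is LSB/2 = 1.81 µV.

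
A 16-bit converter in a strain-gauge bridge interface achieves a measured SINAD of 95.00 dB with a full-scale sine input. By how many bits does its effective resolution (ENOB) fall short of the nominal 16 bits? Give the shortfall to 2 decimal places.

ENOB = (SINAD − 1.76)/6.02 = (95.00 − 1.76)/6.02 = 15.4884 bits.
Lost resolution: 16 − 15.4884 = 0.5116 bits.

0.51 bits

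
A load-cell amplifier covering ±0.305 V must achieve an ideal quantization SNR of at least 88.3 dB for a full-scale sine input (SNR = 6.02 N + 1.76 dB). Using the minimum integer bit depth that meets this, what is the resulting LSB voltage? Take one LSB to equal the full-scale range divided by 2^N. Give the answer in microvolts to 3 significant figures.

18.6 µV

The full-scale span is 0.305 − (-0.305) = 0.61 V.
Required N = ⌈(88.3 − 1.76)/6.02⌉ = ⌈14.375⌉ = 15.
One LSB is 0.61 V / 32768 = 18.6 µV.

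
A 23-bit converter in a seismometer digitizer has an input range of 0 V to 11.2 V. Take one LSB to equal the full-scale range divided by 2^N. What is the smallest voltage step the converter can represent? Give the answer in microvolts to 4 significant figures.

Range is 11.2 V.
2^23 = 8388608 levels.
One LSB is 11.2 V / 8388608 = 1.335 µV.

1.335 µV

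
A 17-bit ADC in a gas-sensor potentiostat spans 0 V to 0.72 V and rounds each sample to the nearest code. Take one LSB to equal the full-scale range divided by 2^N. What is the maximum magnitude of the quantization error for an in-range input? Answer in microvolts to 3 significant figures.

Range is 0.72 V.
Step size = 0.72/131072 V = 5.4932 µV.
Worst-case error for round-to-nearest is half an LSB: 2.75 µV.

2.75 µV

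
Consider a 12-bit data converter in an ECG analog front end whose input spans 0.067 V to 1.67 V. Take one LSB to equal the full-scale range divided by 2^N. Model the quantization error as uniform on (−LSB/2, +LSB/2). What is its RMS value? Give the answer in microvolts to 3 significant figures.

The full-scale span is 1.67 − (0.067) = 1.603 V.
LSB = 1.603 V / 2^12 = 391.36 µV.
For a uniform distribution on [−LSB/2, +LSB/2], V_rms = LSB/√12 = 391.36 µV/3.4641 = 113 µV.

113 µV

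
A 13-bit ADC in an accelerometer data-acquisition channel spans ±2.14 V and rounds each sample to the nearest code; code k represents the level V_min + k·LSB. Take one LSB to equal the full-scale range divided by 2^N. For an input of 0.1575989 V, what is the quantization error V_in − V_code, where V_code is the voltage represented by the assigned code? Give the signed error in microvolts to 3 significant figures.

Range = 2.14 − (-2.14) = 4.28 V. LSB = 4.28 V / 2^13 ≈ 0.5225 mV.
(V_in − V_min)/LSB = (0.1575989 − (-2.14)) × 8192/4.28 = 4397.6472 → nearest code k = 4398.
V_code = -2.14 + (4398/8192) × 4.28 = 0.1577832031 V.
V_in − V_code = 0.1575989 − (0.1577832031) = −184 µV.

−184 µV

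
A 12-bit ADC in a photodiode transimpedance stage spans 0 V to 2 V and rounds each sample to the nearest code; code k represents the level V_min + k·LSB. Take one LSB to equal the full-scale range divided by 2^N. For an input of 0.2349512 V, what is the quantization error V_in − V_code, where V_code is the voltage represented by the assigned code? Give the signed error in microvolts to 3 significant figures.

V_FS = 2 V. LSB = 2 V / 2^12 ≈ 488.3 µV.
Position in LSBs: (0.2349512 − (0)) × 4096/2 = 481.1801; rounding gives k = 481.
V_code = V_min + k × range/2^12 = 0 + 481 × 2/4096 = 0.2348632813 V.
Error = V_in − V_code = 0.2349512 − (0.2348632813) = +87.9 µV.

+87.9 µV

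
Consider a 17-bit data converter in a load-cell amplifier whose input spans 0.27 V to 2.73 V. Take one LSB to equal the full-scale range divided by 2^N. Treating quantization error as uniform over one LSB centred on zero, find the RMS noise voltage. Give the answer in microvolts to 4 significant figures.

5.418 µV

The full-scale span is 2.73 − (0.27) = 2.46 V.
One LSB is 2.46 V / 131072 = 18.7683 µV.
RMS of a uniform error over width LSB is LSB/√12 = 5.418 µV.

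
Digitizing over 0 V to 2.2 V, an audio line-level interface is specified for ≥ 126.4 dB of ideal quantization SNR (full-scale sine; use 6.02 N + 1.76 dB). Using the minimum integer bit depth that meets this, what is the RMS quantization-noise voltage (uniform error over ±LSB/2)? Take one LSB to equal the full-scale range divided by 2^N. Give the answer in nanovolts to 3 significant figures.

303 nV

Span = 2.2 V.
Solving 6.02 N ≥ 126.4 − 1.76: N ≥ 20.704. Round up → N = 21.
One LSB is 2.2 V / 2097152 = 1.0490 µV.
RMS noise = LSB/√12 = 303 nV.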